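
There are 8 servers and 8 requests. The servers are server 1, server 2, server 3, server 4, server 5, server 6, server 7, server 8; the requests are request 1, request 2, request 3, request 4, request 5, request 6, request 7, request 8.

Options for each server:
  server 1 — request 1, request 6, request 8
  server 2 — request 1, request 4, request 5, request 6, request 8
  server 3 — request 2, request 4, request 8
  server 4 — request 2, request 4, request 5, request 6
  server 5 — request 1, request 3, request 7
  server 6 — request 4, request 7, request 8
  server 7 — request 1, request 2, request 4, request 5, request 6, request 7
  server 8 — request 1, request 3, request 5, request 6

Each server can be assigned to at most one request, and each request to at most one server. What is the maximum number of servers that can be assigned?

For example, pair server 1–request 8, server 2–request 1, server 3–request 4, server 4–request 5, server 5–request 3, server 6–request 7, server 7–request 2, server 8–request 6.
All 8 servers are matched, so no larger matching exists.

8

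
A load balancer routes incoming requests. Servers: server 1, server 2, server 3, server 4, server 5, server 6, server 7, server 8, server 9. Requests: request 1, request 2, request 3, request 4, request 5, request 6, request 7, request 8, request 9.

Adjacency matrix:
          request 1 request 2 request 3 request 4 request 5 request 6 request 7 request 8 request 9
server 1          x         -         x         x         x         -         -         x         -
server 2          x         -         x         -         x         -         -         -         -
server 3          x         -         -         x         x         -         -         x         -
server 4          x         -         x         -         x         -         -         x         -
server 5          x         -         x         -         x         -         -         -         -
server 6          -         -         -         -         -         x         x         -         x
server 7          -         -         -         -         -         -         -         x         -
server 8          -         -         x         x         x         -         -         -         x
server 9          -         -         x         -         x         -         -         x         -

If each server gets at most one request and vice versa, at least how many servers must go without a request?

One maximum matching: server 1→request 4, server 2→request 1, server 3→request 8, server 4→request 3, server 5→request 5, server 6→request 6, server 8→request 9.
The set {server 1, server 2, server 3, server 4, server 5, server 7, server 9} has only 5 neighbours ({request 1, request 3, request 4, request 5, request 8}), so by Hall's theorem at most 7 of the 9 servers can be matched.
That matches 7 of the 9, leaving 2 unmatched; no matching can do better.

2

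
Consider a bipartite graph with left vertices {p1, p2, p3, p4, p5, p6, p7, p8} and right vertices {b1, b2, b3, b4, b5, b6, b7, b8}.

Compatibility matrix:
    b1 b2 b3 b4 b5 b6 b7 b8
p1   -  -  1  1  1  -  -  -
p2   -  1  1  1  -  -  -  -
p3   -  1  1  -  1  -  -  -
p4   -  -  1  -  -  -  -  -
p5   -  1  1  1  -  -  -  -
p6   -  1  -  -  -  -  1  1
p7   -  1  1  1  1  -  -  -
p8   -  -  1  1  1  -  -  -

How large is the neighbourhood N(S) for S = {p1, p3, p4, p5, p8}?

4

The union of neighbours of {p1, p3, p4, p5, p8} is {b2, b3, b4, b5}, which has 4 elements.
Since |N(S)| = 4 < |S| = 5, Hall's condition fails for this subset.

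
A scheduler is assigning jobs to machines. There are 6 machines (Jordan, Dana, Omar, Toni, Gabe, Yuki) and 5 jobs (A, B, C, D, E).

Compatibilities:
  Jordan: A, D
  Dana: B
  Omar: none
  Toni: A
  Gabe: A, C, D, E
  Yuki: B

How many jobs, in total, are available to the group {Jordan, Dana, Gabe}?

5

The union of neighbours of {Jordan, Dana, Gabe} is {A, B, C, D, E}, which has 5 elements.
Since |N(S)| = 5 ≥ |S| = 3, Hall's condition holds for this subset.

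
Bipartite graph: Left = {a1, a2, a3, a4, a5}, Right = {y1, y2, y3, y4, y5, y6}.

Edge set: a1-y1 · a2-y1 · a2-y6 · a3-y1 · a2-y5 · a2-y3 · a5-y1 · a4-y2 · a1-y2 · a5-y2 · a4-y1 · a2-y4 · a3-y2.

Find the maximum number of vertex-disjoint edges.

3

One maximum matching: a1–y2, a2–y6, a3–y1.
The set {a1, a3, a4, a5} has only 2 neighbours ({y1, y2}), so by Hall's theorem at most 3 of the 5 left vertices can be matched.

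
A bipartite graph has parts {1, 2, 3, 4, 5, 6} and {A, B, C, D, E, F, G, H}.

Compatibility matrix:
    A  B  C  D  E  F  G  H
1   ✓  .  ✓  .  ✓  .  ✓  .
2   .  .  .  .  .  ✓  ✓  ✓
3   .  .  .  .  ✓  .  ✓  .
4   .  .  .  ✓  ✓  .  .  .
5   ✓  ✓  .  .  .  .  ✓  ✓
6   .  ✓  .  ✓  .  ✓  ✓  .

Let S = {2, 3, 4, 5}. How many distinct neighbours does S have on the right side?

7

The union of neighbours of {2, 3, 4, 5} is {A, B, D, E, F, G, H}, which has 7 elements.
Since |N(S)| = 7 ≥ |S| = 4, Hall's condition holds for this subset.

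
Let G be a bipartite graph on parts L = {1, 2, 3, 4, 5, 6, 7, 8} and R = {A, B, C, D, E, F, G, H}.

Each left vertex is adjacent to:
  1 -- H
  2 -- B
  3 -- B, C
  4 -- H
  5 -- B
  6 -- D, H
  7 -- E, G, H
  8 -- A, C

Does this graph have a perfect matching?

No

The set {1, 2, 4, 5} has only 2 neighbours ({B, H}), so by Hall's theorem at most 6 of the 8 left vertices can be matched.
Hence no matching covers every left vertex.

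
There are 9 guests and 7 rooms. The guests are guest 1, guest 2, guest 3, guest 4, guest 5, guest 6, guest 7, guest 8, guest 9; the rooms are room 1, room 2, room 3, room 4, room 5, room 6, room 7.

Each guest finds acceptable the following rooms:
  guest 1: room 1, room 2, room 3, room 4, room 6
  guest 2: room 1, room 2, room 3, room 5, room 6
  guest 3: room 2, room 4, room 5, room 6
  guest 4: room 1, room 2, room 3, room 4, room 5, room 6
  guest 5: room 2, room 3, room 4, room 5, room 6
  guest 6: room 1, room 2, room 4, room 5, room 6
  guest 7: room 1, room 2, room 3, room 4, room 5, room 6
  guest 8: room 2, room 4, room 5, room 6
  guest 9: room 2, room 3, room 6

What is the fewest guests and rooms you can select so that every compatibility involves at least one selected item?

The 6 edges guest 1–room 1, guest 2–room 3, guest 3–room 6, guest 4–room 2, guest 5–room 5, guest 6–room 4 form a matching, so any vertex cover needs at least 6 vertices (one per matched edge).
Conversely {room 1, room 2, room 3, room 4, room 5, room 6} meets every edge and has exactly 6 vertices, so 6 is optimal.

6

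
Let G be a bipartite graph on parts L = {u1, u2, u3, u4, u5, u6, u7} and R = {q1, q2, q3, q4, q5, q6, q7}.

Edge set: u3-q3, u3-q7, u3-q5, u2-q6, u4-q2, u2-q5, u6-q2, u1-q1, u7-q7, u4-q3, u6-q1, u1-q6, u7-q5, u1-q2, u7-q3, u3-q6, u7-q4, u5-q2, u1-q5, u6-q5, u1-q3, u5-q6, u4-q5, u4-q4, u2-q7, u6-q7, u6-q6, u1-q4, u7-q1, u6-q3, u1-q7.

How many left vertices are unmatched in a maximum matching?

0

One maximum matching: u1-q6, u2-q7, u3-q3, u4-q5, u5-q2, u6-q1, u7-q4.
All 7 left vertices are matched, so no larger matching exists.
That matches 7 of the 7, leaving 0 unmatched; no matching can do better.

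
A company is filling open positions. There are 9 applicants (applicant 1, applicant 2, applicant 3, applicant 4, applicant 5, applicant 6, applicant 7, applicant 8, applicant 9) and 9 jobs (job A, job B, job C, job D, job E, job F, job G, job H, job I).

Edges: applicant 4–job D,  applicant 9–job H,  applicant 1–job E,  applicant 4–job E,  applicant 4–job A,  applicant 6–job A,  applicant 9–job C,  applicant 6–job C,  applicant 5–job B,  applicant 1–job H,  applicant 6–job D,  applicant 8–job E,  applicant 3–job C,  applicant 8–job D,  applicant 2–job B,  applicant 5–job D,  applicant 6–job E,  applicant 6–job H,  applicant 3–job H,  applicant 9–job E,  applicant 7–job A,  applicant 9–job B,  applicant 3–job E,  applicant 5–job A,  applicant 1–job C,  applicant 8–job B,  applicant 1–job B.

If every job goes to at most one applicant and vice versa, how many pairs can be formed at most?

One maximum matching: applicant 1–job H, applicant 2–job B, applicant 3–job C, applicant 4–job E, applicant 5–job A, applicant 6–job D.
The set {applicant 1, applicant 2, applicant 3, applicant 4, applicant 5, applicant 6, applicant 7, applicant 8, applicant 9} has only 6 neighbours ({job A, job B, job C, job D, job E, job H}), so by Hall's theorem at most 6 of the 9 applicants can be matched.

6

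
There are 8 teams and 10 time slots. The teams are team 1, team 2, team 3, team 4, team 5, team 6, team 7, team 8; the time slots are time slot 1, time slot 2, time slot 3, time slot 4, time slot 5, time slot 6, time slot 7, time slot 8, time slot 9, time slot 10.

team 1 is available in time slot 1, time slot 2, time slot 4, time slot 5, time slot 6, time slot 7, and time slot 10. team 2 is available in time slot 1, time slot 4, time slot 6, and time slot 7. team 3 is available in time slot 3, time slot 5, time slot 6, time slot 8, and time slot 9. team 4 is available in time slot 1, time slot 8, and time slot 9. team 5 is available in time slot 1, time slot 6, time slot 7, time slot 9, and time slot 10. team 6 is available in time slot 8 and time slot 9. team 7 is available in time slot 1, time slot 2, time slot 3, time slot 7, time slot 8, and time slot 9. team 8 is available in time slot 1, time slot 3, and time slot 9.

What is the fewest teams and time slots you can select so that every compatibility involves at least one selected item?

The 8 edges team 1–time slot 5, team 2–time slot 4, team 3–time slot 8, team 4–time slot 1, team 5–time slot 10, team 6–time slot 9, team 7–time slot 7, team 8–time slot 3 form a matching, so any vertex cover needs at least 8 vertices (one per matched edge).
Conversely {team 1, team 2, team 3, team 4, team 5, team 6, team 7, team 8} meets every edge and has exactly 8 vertices, so 8 is optimal.

8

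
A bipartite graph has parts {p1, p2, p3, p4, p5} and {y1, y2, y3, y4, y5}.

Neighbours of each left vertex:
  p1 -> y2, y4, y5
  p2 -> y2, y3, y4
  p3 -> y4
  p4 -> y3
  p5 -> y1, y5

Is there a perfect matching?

One maximum matching: p1-y5, p2-y2, p3-y4, p4-y3, p5-y1.
Every left vertex is matched, so this is a perfect matching.

Yes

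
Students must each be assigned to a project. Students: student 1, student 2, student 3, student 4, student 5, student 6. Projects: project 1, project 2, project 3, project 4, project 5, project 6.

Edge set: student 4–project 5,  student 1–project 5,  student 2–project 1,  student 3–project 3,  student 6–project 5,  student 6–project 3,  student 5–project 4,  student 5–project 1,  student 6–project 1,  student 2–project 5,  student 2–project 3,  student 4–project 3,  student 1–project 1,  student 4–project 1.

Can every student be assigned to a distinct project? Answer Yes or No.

No

The set {student 1, student 2, student 3, student 4, student 6} has only 3 neighbours ({project 1, project 3, project 5}), so by Hall's theorem at most 4 of the 6 students can be matched.
Hence no matching covers every student.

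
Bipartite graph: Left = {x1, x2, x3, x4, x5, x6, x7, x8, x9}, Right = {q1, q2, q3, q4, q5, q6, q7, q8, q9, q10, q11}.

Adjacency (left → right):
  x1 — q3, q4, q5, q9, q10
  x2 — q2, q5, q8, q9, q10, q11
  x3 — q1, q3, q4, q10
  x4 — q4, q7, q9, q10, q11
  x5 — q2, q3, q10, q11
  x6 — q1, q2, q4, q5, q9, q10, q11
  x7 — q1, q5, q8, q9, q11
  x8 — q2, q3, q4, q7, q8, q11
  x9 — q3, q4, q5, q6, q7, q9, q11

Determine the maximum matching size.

One maximum matching: x1–q3, x2–q8, x3–q10, x4–q11, x5–q2, x6–q4, x7–q1, x8–q7, x9–q9.
All 9 left vertices are matched, so no larger matching exists.

9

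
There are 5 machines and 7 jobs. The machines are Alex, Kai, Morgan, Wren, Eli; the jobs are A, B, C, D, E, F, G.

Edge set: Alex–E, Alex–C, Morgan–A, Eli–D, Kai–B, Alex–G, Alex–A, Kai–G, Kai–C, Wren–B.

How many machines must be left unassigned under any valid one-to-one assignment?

0

For example, pair Alex→E, Kai→C, Morgan→A, Wren→B, Eli→D.
All 5 machines are matched, so no larger matching exists.
That matches 5 of the 5, leaving 0 unmatched; no matching can do better.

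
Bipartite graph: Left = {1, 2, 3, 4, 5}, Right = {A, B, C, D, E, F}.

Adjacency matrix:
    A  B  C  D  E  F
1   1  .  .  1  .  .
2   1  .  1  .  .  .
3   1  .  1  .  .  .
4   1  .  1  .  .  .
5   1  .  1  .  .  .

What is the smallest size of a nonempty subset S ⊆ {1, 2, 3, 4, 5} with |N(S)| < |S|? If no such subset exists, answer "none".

3

Take S = {2, 3, 4}. Its neighbourhood is {A, C}, so |N(S)| = 2 < |S| = 3.
Every subset of size less than 3 has at least as many neighbours as members, so 3 is the minimum.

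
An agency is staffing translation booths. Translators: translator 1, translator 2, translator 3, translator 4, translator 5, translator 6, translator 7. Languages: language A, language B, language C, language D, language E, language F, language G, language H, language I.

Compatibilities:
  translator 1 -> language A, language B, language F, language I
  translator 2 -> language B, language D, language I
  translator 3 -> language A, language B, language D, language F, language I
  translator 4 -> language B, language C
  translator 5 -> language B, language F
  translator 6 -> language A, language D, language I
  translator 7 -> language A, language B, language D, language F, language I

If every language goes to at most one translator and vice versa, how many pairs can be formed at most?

6

For example, pair translator 1–language B, translator 2–language I, translator 3–language D, translator 4–language C, translator 5–language F, translator 6–language A.
The set {translator 1, translator 2, translator 3, translator 5, translator 6, translator 7} has only 5 neighbours ({language A, language B, language D, language F, language I}), so by Hall's theorem at most 6 of the 7 translators can be matched.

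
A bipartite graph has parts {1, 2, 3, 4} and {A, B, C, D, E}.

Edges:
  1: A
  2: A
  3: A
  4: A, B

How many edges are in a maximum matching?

2

One maximum matching: 1–A, 4–B.
The set {1, 2, 3} has only 1 neighbour ({A}), so by Hall's theorem at most 2 of the 4 left vertices can be matched.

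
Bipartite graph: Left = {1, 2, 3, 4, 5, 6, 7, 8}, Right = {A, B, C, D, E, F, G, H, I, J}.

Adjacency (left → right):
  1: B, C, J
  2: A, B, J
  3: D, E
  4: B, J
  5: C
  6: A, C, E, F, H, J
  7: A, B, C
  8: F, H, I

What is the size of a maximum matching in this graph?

One maximum matching: 1–B, 2–A, 3–D, 4–J, 5–C, 6–E, 8–F.
The set {1, 2, 4, 5, 7} has only 4 neighbours ({A, B, C, J}), so by Hall's theorem at most 7 of the 8 left vertices can be matched.

7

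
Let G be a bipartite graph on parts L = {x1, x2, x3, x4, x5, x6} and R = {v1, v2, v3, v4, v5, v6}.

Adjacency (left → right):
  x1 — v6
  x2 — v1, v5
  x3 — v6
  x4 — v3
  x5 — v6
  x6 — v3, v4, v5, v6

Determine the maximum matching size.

4

A valid assignment of size 4: x1-v6, x2-v1, x4-v3, x6-v4.
The set {x1, x3, x5} has only 1 neighbour ({v6}), so by Hall's theorem at most 4 of the 6 left vertices can be matched.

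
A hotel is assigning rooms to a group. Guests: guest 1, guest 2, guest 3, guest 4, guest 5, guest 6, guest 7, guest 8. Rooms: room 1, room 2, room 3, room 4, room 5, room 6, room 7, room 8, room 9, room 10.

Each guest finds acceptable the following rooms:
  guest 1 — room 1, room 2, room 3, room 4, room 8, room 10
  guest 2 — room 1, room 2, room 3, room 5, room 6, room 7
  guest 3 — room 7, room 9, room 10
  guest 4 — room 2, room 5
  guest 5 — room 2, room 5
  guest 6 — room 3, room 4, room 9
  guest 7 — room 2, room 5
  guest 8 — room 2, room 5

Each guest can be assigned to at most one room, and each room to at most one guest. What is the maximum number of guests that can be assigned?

For example, pair guest 1-room 8, guest 2-room 6, guest 3-room 7, guest 4-room 2, guest 5-room 5, guest 6-room 3.
The set {guest 4, guest 5, guest 7, guest 8} has only 2 neighbours ({room 2, room 5}), so by Hall's theorem at most 6 of the 8 guests can be matched.

6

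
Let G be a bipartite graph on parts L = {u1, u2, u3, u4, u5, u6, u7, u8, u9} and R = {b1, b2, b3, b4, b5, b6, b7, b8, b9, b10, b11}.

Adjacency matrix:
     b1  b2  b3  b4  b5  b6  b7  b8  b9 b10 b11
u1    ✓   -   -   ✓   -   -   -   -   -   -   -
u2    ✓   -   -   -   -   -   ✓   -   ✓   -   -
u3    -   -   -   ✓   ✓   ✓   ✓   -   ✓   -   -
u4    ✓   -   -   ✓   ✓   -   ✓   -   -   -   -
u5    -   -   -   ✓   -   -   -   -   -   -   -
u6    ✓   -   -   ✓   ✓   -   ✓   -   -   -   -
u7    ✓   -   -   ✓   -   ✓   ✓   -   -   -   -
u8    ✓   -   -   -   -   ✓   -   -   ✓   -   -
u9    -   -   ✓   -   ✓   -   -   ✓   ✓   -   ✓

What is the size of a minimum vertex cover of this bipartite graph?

7

A maximum matching has 7 edges (e.g. u1–b1, u2–b9, u3–b6, u4–b7, u5–b4, u6–b5, u9–b8).
By König's theorem the minimum vertex cover has the same size. One such cover is {u9, b1, b4, b5, b6, b7, b9}.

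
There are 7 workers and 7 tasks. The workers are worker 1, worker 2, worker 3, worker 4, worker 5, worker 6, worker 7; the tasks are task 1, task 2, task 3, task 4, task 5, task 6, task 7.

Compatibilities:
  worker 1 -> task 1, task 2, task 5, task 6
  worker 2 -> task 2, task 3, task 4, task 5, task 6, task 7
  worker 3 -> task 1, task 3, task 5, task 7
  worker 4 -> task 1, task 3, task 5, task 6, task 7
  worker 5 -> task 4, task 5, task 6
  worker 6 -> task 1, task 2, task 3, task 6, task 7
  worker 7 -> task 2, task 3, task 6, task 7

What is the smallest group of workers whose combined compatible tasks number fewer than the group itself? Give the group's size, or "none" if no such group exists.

none

A matching saturating every worker exists, for instance worker 1→task 1, worker 2→task 4, worker 3→task 3, worker 4→task 5, worker 5→task 6, worker 6→task 7, worker 7→task 2.
By Hall's marriage theorem, this means |N(S)| ≥ |S| for every subset S, so no violating subset exists.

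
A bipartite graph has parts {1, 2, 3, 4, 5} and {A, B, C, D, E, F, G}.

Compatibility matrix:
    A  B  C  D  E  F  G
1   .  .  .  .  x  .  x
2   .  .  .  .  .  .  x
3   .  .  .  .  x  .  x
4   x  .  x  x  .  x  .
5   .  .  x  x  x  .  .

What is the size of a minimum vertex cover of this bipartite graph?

The 4 edges 1–E, 2–G, 4–F, 5–C form a matching, so any vertex cover needs at least 4 vertices (one per matched edge).
Conversely {4, 5, E, G} meets every edge and has exactly 4 vertices, so 4 is optimal.

4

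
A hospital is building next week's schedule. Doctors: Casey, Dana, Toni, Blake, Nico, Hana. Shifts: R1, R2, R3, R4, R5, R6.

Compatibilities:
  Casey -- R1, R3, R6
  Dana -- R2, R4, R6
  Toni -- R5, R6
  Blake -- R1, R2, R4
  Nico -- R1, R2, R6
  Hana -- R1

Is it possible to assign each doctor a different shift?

Yes

One maximum matching: Casey-R3, Dana-R4, Toni-R5, Blake-R2, Nico-R6, Hana-R1.
All 6 doctors are covered.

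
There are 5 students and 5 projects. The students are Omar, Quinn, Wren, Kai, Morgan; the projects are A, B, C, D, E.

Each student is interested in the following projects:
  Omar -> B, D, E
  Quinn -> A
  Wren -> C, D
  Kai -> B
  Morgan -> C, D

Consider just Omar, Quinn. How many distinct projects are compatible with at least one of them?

4

The union of neighbours of {Omar, Quinn} is {A, B, D, E}, which has 4 elements.
Since |N(S)| = 4 ≥ |S| = 2, Hall's condition holds for this subset.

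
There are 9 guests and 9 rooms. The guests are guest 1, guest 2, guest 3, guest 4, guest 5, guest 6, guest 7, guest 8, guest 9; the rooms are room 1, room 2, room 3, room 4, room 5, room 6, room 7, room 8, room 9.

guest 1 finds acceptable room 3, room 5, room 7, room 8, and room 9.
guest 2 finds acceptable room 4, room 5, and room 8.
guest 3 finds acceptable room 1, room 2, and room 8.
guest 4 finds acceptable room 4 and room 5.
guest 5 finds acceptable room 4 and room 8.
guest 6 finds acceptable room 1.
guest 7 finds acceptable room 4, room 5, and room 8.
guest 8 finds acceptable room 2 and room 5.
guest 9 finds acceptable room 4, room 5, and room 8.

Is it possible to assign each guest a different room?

The set {guest 2, guest 3, guest 4, guest 5, guest 6, guest 7, guest 8, guest 9} has only 5 neighbours ({room 1, room 2, room 4, room 5, room 8}), so by Hall's theorem at most 6 of the 9 guests can be matched.
Hence no matching covers every guest.

No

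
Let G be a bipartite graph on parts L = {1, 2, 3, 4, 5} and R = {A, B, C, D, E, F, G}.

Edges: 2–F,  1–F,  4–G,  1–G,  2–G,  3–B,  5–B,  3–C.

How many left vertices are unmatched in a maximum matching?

A valid assignment of size 4: 1-G, 2-F, 3-C, 5-B.
The set {1, 2, 4} has only 2 neighbours ({F, G}), so by Hall's theorem at most 4 of the 5 left vertices can be matched.
That matches 4 of the 5, leaving 1 unmatched; no matching can do better.

1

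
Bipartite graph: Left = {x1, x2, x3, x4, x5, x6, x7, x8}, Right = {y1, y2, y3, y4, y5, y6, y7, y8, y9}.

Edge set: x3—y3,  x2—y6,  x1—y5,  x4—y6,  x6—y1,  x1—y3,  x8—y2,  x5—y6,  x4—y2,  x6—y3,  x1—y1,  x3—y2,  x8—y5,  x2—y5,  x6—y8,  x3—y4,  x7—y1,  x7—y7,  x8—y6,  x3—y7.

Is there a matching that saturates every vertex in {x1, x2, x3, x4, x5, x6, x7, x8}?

No

The set {x2, x4, x5, x8} has only 3 neighbours ({y2, y5, y6}), so by Hall's theorem at most 7 of the 8 left vertices can be matched.
Hence no matching covers every left vertex.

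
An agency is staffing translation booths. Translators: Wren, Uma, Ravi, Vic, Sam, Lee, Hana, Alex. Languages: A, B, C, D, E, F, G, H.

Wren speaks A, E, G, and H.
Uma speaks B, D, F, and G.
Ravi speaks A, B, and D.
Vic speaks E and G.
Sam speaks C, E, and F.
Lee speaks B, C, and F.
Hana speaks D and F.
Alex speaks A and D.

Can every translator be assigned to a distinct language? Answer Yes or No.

One maximum matching: Wren→H, Uma→B, Ravi→A, Vic→G, Sam→E, Lee→C, Hana→F, Alex→D.
All 8 translators are covered.

Yes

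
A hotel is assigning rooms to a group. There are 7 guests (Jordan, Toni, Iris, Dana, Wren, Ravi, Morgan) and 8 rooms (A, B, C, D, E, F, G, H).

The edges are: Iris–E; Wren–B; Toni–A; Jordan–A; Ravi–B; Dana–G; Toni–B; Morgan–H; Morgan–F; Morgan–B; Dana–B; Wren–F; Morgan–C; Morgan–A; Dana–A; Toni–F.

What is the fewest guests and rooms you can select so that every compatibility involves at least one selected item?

A maximum matching has 6 edges (e.g. Jordan–A, Toni–F, Iris–E, Dana–G, Wren–B, Morgan–H).
By König's theorem the minimum vertex cover has the same size. One such cover is {Iris, Dana, Morgan, A, B, F}.

6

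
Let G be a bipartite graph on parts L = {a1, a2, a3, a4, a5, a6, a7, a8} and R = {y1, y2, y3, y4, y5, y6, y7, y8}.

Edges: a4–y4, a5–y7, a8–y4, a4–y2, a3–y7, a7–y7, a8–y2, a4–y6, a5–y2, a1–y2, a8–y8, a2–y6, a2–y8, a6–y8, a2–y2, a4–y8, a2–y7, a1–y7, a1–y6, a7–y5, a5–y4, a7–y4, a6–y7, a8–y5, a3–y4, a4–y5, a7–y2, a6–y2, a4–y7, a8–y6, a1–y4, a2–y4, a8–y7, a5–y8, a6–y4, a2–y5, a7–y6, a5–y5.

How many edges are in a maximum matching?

One maximum matching: a1-y2, a2-y6, a3-y4, a4-y5, a5-y8, a6-y7.
The set {a1, a2, a3, a4, a5, a6, a7, a8} has only 6 neighbours ({y2, y4, y5, y6, y7, y8}), so by Hall's theorem at most 6 of the 8 left vertices can be matched.

6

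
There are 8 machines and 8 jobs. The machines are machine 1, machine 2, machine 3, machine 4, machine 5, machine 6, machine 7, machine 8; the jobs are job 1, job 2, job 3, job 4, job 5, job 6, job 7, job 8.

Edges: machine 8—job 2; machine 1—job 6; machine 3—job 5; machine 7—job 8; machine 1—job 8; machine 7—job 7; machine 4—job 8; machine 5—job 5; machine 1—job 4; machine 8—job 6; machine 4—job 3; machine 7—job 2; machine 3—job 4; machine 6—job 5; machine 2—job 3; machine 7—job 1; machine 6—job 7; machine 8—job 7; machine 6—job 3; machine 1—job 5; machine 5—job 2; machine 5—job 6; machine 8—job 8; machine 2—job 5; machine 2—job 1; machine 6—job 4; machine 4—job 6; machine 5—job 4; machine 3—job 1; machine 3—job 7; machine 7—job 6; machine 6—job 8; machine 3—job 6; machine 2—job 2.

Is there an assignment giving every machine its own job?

One maximum matching: machine 1–job 4, machine 2–job 3, machine 3–job 7, machine 4–job 8, machine 5–job 6, machine 6–job 5, machine 7–job 1, machine 8–job 2.
All 8 machines are covered.

Yes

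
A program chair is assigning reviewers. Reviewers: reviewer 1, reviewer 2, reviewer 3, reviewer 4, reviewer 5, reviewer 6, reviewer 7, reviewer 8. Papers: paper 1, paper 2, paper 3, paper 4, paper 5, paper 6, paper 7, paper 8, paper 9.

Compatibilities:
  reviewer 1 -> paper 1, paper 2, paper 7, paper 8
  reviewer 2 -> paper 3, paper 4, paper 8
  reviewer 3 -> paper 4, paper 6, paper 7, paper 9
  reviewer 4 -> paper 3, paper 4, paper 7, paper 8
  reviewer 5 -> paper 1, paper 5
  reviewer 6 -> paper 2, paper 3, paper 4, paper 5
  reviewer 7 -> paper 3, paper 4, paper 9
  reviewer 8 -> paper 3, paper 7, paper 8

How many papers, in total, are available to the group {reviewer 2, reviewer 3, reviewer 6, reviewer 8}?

The union of neighbours of {reviewer 2, reviewer 3, reviewer 6, reviewer 8} is {paper 2, paper 3, paper 4, paper 5, paper 6, paper 7, paper 8, paper 9}, which has 8 elements.
Since |N(S)| = 8 ≥ |S| = 4, Hall's condition holds for this subset.

8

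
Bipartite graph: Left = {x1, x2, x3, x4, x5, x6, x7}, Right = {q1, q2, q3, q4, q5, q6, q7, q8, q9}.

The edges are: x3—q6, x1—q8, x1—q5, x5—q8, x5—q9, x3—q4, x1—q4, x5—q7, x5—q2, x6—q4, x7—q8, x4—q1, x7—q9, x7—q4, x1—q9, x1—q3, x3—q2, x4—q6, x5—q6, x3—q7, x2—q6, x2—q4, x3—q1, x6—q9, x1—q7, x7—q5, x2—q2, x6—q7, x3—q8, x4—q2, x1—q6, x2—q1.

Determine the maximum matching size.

7

For example, pair x1-q6, x2-q2, x3-q4, x4-q1, x5-q9, x6-q7, x7-q8.
All 7 left vertices are matched, so no larger matching exists.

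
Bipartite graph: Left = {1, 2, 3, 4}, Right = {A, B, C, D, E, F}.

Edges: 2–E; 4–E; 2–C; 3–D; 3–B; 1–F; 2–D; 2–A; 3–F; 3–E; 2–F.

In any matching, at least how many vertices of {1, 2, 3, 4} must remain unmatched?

For example, pair 1→F, 2→A, 3→B, 4→E.
All 4 left vertices are matched, so no larger matching exists.
That matches 4 of the 4, leaving 0 unmatched; no matching can do better.

0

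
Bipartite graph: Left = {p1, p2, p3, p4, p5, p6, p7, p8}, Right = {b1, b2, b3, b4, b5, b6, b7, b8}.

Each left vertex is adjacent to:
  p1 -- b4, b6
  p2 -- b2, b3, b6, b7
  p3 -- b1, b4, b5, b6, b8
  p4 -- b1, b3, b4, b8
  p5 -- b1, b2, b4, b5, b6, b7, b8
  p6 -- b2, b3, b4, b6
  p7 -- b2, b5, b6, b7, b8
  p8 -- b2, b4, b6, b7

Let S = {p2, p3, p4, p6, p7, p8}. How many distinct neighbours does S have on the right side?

8

The union of neighbours of {p2, p3, p4, p6, p7, p8} is {b1, b2, b3, b4, b5, b6, b7, b8}, which has 8 elements.
Since |N(S)| = 8 ≥ |S| = 6, Hall's condition holds for this subset.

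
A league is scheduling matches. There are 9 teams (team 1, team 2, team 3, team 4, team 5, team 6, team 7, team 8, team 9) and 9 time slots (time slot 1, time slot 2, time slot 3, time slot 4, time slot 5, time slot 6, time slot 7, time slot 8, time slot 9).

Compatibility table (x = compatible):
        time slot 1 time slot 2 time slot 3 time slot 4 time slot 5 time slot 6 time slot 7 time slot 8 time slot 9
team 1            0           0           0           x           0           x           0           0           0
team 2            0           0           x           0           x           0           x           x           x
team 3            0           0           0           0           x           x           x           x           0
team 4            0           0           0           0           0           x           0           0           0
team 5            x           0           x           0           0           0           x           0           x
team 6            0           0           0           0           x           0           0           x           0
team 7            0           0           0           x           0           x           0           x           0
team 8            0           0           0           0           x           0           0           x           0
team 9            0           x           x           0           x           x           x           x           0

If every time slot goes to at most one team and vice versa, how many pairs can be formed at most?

For example, pair team 1–time slot 4, team 2–time slot 9, team 3–time slot 7, team 4–time slot 6, team 5–time slot 1, team 6–time slot 5, team 7–time slot 8, team 9–time slot 3.
The set {team 1, team 4, team 6, team 7, team 8} has only 4 neighbours ({time slot 4, time slot 5, time slot 6, time slot 8}), so by Hall's theorem at most 8 of the 9 teams can be matched.

8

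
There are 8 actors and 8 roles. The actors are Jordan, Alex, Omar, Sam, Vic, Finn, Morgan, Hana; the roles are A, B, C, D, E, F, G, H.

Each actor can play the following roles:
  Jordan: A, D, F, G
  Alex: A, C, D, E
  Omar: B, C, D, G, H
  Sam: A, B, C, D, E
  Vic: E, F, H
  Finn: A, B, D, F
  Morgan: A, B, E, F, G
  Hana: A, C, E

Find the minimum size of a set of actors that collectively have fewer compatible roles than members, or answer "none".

A matching saturating every actor exists, for instance Jordan→D, Alex→C, Omar→G, Sam→B, Vic→H, Finn→F, Morgan→A, Hana→E.
By Hall's marriage theorem, this means |N(S)| ≥ |S| for every subset S, so no violating subset exists.

none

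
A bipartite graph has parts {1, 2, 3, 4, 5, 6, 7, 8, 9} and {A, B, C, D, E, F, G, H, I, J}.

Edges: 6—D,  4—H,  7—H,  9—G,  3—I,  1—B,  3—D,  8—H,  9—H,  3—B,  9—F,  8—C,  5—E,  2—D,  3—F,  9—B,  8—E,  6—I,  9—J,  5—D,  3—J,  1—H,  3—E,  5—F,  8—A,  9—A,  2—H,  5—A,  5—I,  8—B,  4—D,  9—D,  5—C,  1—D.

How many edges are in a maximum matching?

8

A valid assignment of size 8: 1–B, 2–H, 3–E, 4–D, 5–A, 6–I, 8–C, 9–J.
The set {2, 4, 7} has only 2 neighbours ({D, H}), so by Hall's theorem at most 8 of the 9 left vertices can be matched.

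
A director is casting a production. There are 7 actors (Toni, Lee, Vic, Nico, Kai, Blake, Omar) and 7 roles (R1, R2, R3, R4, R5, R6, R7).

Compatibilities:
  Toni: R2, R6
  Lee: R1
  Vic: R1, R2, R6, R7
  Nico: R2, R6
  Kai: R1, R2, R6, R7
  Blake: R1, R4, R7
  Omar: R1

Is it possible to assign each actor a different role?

The set {Toni, Lee, Vic, Nico, Kai, Omar} has only 4 neighbours ({R1, R2, R6, R7}), so by Hall's theorem at most 5 of the 7 actors can be matched.
Hence no matching covers every actor.

No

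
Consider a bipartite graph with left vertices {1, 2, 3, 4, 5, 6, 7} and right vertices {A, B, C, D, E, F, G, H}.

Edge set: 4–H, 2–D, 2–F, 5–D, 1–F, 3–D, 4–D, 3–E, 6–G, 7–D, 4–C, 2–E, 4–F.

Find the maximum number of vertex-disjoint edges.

5

For example, pair 1→F, 2→D, 3→E, 4→C, 6→G.
The set {1, 2, 3, 5, 7} has only 3 neighbours ({D, E, F}), so by Hall's theorem at most 5 of the 7 left vertices can be matched.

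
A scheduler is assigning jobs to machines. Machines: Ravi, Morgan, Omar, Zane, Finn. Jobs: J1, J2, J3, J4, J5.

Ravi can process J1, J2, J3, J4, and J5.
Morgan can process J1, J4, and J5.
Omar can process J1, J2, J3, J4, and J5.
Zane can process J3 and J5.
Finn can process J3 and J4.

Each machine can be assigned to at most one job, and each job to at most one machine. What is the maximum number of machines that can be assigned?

5

A valid assignment of size 5: Ravi→J2, Morgan→J1, Omar→J4, Zane→J5, Finn→J3.
All 5 machines are matched, so no larger matching exists.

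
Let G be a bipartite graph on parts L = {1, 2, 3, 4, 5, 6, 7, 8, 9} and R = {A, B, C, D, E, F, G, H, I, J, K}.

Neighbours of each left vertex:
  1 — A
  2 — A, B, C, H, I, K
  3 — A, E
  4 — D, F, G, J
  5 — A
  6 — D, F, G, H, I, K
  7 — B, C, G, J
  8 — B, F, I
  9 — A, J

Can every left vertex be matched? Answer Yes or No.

The set {1, 5} has only 1 neighbour ({A}), so by Hall's theorem at most 8 of the 9 left vertices can be matched.
Hence no matching covers every left vertex.

No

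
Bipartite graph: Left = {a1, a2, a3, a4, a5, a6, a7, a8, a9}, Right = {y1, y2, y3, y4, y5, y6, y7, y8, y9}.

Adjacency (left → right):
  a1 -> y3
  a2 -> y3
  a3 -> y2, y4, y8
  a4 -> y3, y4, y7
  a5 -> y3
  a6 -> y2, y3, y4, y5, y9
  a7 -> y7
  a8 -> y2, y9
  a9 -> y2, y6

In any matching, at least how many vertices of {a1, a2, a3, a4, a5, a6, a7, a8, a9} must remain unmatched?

One maximum matching: a1-y3, a3-y8, a4-y4, a6-y5, a7-y7, a8-y9, a9-y2.
The set {a1, a2, a5} has only 1 neighbour ({y3}), so by Hall's theorem at most 7 of the 9 left vertices can be matched.
That matches 7 of the 9, leaving 2 unmatched; no matching can do better.

2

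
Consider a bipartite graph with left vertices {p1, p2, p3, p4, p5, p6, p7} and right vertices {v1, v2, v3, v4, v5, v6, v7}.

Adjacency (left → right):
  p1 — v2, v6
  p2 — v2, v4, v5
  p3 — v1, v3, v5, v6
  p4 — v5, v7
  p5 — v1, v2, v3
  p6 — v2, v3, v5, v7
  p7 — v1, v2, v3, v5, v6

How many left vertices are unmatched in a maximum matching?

0

One maximum matching: p1–v2, p2–v4, p3–v6, p4–v5, p5–v1, p6–v7, p7–v3.
All 7 left vertices are matched, so no larger matching exists.
That matches 7 of the 7, leaving 0 unmatched; no matching can do better.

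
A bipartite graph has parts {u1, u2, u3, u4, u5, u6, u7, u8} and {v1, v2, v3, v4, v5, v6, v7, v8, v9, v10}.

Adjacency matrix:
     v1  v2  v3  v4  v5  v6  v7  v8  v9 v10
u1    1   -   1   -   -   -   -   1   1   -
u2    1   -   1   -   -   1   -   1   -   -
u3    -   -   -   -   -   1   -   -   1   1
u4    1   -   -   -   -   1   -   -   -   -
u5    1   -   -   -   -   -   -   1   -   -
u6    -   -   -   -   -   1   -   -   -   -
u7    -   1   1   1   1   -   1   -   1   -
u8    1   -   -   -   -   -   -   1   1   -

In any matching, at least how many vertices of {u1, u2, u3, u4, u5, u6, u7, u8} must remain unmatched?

1

A valid assignment of size 7: u1→v9, u2→v3, u3→v10, u4→v1, u5→v8, u6→v6, u7→v2.
The set {u1, u2, u4, u5, u6, u8} has only 5 neighbours ({v1, v3, v6, v8, v9}), so by Hall's theorem at most 7 of the 8 left vertices can be matched.
That matches 7 of the 8, leaving 1 unmatched; no matching can do better.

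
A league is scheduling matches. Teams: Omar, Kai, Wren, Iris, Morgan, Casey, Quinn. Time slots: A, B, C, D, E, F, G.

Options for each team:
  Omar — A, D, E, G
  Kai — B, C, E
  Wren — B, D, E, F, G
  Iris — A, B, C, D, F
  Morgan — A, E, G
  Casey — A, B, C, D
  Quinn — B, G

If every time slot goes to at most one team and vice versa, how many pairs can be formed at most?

One maximum matching: Omar→D, Kai→E, Wren→F, Iris→A, Morgan→G, Casey→C, Quinn→B.
All 7 teams are matched, so no larger matching exists.

7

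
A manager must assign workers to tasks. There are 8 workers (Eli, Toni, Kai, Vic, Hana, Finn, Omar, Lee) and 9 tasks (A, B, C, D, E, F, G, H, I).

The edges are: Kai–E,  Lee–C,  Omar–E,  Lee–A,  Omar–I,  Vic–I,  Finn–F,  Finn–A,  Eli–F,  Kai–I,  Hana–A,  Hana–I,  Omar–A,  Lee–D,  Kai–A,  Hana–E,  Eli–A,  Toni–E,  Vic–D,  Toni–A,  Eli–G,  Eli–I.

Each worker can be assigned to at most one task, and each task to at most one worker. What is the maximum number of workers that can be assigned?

7

For example, pair Eli–G, Toni–A, Kai–I, Vic–D, Hana–E, Finn–F, Lee–C.
The set {Toni, Kai, Hana, Omar} has only 3 neighbours ({A, E, I}), so by Hall's theorem at most 7 of the 8 workers can be matched.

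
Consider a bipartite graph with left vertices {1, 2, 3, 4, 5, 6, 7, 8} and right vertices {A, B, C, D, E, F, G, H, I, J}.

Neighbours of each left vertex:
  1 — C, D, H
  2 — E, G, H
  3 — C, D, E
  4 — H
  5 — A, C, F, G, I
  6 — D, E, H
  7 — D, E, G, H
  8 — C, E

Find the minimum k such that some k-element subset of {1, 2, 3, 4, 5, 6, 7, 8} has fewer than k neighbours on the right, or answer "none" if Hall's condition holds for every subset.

5

Take S = {1, 3, 4, 6, 8}. Its neighbourhood is {C, D, E, H}, so |N(S)| = 4 < |S| = 5.
Every subset of size less than 5 has at least as many neighbours as members, so 5 is the minimum.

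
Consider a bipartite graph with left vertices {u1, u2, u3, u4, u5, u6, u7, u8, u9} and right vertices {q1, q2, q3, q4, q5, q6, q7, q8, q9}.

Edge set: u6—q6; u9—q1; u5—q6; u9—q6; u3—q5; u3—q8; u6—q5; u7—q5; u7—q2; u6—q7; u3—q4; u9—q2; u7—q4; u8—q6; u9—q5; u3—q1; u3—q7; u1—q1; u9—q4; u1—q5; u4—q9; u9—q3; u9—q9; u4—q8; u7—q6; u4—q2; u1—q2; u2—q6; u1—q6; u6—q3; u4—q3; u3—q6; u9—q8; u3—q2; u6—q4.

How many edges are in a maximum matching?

One maximum matching: u1→q5, u2→q6, u3→q7, u4→q8, u6→q4, u7→q2, u9→q9.
The set {u2, u5, u8} has only 1 neighbour ({q6}), so by Hall's theorem at most 7 of the 9 left vertices can be matched.

7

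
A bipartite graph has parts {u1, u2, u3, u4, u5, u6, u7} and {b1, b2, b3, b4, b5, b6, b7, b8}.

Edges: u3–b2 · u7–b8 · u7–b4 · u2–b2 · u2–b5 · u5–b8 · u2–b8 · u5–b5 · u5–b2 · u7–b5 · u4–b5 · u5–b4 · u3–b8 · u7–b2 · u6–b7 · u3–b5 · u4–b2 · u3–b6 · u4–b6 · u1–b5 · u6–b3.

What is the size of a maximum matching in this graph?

A valid assignment of size 6: u1–b5, u2–b2, u3–b8, u4–b6, u5–b4, u6–b3.
The set {u1, u2, u3, u4, u5, u7} has only 5 neighbours ({b2, b4, b5, b6, b8}), so by Hall's theorem at most 6 of the 7 left vertices can be matched.

6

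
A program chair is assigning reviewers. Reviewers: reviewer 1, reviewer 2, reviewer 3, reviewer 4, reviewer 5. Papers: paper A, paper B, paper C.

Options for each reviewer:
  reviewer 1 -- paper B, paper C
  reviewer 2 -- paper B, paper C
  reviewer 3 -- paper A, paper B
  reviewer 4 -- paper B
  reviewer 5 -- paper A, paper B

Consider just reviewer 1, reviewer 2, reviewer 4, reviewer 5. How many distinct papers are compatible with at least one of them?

3

The union of neighbours of {reviewer 1, reviewer 2, reviewer 4, reviewer 5} is {paper A, paper B, paper C}, which has 3 elements.
Since |N(S)| = 3 < |S| = 4, Hall's condition fails for this subset.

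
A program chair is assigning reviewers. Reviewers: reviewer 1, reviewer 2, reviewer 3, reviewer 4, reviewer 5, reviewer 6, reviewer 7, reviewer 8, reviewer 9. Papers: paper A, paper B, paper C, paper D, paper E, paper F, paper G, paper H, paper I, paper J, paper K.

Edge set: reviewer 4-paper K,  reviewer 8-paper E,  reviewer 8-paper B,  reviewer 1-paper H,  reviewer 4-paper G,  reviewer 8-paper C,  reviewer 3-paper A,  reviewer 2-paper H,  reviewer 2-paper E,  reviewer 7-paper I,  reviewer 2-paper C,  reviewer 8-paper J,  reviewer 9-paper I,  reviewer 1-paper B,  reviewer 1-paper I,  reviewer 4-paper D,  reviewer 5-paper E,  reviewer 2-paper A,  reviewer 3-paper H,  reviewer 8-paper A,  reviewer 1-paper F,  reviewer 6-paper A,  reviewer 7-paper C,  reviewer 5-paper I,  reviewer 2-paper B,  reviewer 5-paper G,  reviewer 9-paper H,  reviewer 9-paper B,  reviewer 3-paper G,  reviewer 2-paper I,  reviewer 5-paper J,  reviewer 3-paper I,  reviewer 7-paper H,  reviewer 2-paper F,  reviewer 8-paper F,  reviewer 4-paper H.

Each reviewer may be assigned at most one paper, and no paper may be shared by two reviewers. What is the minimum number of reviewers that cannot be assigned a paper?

0

A valid assignment of size 9: reviewer 1-paper F, reviewer 2-paper B, reviewer 3-paper G, reviewer 4-paper K, reviewer 5-paper E, reviewer 6-paper A, reviewer 7-paper H, reviewer 8-paper C, reviewer 9-paper I.
This saturates every reviewer, so 9 is the maximum.
That matches 9 of the 9, leaving 0 unmatched; no matching can do better.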